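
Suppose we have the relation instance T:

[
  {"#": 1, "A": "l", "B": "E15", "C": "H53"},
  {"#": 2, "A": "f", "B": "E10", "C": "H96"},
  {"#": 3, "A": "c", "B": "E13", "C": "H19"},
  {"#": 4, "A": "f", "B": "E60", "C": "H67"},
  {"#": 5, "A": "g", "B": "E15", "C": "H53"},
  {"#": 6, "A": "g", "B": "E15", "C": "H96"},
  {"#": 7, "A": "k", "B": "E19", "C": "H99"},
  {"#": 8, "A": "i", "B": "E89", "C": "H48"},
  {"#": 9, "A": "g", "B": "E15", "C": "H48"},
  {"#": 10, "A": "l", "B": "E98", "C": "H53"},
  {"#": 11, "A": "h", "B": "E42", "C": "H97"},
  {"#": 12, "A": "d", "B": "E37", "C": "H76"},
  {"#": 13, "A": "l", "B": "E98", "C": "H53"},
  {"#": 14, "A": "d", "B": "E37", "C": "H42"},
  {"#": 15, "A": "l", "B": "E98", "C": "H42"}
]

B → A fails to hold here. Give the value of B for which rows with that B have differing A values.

E15

B=E15: rows 1, 5, 6, 9 → A takes values {l, g} — violation
B=E10: row 2 → A = f ✓
B=E13: row 3 → A = c ✓
B=E60: row 4 → A = f ✓
B=E19: row 7 → A = k ✓
B=E89: row 8 → A = i ✓
B=E98: rows 10, 13, 15 → A = l, l, l ✓
B=E42: row 11 → A = h ✓
B=E37: rows 12, 14 → A = d, d ✓
The only B value with inconsistent A is B=E15.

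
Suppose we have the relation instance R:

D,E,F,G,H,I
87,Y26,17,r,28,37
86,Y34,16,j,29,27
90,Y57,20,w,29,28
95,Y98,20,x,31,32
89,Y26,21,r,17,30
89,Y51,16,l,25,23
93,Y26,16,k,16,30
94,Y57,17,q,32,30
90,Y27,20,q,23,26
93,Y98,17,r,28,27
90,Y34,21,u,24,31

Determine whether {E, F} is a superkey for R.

All 11 rows have distinct {E, F} values, so {E, F} → (all attributes) holds and {E, F} is a superkey.

Yes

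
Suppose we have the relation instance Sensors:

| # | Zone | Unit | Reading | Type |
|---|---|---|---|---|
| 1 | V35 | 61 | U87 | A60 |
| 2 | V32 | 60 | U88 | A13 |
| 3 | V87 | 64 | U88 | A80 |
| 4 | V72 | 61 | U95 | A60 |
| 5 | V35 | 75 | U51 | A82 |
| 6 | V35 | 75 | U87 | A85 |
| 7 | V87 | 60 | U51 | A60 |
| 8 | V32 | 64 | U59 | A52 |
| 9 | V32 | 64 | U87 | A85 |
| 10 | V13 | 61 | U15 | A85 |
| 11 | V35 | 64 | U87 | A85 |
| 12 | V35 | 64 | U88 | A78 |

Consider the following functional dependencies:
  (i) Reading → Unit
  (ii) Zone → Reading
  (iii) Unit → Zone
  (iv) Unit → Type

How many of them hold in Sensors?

0

(i) Reading → Unit: Reading=U87: rows 1, 6, 9, 11 → Unit takes values {61, 75, 64} — violation; Reading=U88: rows 2, 3, 12 → Unit takes values {60, 64} — violation; Reading=U51: rows 5, 7 → Unit takes values {75, 60} — violation — fails.
(ii) Zone → Reading: Zone=V35: rows 1, 5, 6, 11, 12 → Reading takes values {U87, U51, U88} — violation; Zone=V32: rows 2, 8, 9 → Reading takes values {U88, U59, U87} — violation; Zone=V87: rows 3, 7 → Reading takes values {U88, U51} — violation — fails.
(iii) Unit → Zone: Unit=61: rows 1, 4, 10 → Zone takes values {V35, V72, V13} — violation; Unit=60: rows 2, 7 → Zone takes values {V32, V87} — violation; Unit=64: rows 3, 8, 9, 11, 12 → Zone takes values {V87, V32, V35} — violation — fails.
(iv) Unit → Type: Unit=61: rows 1, 4, 10 → Type takes values {A60, A85} — violation; Unit=60: rows 2, 7 → Type takes values {A13, A60} — violation; Unit=64: rows 3, 8, 9, 11, 12 → Type takes values {A80, A52, A85, A78} — violation; Unit=75: rows 5, 6 → Type takes values {A82, A85} — violation — fails.
None of the 4 dependencies hold.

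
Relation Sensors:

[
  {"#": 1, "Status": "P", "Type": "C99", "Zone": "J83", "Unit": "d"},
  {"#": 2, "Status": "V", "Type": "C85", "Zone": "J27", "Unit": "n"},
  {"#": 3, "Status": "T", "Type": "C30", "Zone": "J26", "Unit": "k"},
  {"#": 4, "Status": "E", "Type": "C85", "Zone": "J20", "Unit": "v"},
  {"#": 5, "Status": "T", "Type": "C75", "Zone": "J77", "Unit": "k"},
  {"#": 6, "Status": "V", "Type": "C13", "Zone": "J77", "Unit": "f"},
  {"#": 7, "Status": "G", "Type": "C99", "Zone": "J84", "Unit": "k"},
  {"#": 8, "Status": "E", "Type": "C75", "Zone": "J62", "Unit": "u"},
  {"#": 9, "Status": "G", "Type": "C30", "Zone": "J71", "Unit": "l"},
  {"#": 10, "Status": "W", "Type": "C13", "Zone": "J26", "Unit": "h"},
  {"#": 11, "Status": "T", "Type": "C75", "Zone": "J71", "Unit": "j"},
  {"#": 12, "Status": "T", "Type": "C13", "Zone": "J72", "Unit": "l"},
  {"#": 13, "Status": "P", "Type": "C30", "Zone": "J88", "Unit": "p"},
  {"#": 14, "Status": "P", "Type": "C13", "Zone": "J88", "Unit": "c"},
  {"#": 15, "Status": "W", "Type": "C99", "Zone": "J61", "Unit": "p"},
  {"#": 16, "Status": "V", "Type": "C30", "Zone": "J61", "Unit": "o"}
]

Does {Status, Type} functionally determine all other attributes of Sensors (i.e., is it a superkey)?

No

Rows 5 and 11 have the same {Status, Type} value (Status=T, Type=C75) but are distinct tuples, so {Status, Type} does not determine every attribute — not a superkey.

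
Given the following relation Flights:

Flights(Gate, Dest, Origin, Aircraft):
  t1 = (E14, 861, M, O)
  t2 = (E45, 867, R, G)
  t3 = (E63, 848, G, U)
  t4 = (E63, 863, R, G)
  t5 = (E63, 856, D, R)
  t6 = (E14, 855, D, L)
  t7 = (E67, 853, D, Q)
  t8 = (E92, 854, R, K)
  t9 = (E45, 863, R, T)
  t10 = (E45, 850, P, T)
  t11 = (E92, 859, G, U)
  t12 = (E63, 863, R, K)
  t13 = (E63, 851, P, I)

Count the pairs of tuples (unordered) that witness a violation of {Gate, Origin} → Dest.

(Gate=E45, Origin=R): violating pairs (2,9) — 1 pair.
(Gate=E63, Origin=R): all 2 rows agree on Dest — 0 pairs.

1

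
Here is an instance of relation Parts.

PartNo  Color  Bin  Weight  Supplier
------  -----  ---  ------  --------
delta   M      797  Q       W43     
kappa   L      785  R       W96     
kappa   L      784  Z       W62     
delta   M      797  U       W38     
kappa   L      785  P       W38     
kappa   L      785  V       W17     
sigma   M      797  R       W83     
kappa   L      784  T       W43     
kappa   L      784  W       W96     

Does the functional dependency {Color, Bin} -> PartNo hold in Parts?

No

(Color=M, Bin=797): 3 rows → PartNo takes values {delta, sigma} — violation
(Color=L, Bin=785): 3 rows → PartNo = kappa, kappa, kappa ✓
(Color=L, Bin=784): 3 rows → PartNo = kappa, kappa, kappa ✓
Two rows agree on {Color, Bin} but differ on PartNo, so {Color, Bin} -> PartNo does not hold.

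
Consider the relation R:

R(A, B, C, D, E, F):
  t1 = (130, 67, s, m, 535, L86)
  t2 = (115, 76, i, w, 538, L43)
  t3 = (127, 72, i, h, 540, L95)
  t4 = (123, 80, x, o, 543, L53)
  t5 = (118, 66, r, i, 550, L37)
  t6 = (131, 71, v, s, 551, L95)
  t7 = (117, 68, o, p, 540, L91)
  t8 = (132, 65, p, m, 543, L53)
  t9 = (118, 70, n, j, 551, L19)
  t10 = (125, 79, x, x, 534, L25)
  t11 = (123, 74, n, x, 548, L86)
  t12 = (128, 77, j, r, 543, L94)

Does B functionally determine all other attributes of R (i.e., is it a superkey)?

Yes

All 12 rows have distinct B values, so B → (all attributes) holds and B is a superkey.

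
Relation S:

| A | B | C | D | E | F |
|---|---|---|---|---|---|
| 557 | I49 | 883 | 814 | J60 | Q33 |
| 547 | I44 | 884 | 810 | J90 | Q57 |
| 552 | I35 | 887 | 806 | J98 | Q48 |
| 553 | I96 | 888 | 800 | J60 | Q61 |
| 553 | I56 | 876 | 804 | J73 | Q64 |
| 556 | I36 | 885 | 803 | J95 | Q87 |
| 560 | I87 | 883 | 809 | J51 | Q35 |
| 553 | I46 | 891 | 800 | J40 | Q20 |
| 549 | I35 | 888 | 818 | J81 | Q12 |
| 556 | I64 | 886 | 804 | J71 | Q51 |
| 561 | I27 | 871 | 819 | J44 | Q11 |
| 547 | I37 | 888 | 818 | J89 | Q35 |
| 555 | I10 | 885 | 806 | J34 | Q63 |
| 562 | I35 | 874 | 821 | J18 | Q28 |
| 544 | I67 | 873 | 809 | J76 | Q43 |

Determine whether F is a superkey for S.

Two distinct rows share F=Q35, so F does not determine every attribute — not a superkey.

No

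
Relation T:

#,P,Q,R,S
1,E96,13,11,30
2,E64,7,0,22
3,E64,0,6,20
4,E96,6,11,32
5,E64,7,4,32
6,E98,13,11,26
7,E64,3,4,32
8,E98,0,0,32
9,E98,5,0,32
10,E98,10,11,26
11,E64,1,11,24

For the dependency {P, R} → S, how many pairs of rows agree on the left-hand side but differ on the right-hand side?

(P=E96, R=11): violating pairs (1,4) — 1 pair.
(P=E64, R=4): all 2 rows agree on S — 0 pairs.
(P=E98, R=11): all 2 rows agree on S — 0 pairs.
(P=E98, R=0): all 2 rows agree on S — 0 pairs.

1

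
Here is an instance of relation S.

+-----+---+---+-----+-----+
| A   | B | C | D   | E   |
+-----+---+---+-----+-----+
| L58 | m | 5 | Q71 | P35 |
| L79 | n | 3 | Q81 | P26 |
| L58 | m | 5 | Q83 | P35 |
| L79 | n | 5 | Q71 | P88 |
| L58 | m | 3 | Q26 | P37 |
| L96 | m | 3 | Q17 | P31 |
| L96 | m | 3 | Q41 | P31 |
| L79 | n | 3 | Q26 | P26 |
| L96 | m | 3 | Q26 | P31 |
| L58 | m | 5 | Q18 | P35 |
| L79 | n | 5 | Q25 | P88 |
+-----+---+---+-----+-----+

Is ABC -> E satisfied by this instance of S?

Yes

(A=L58, B=m, C=5): 3 rows → E = P35, P35, P35 ✓
(A=L79, B=n, C=3): 2 rows → E = P26, P26 ✓
(A=L79, B=n, C=5): 2 rows → E = P88, P88 ✓
(A=L58, B=m, C=3): 1 row → E = P37 ✓
(A=L96, B=m, C=3): 3 rows → E = P31, P31, P31 ✓
Every ABC value is associated with a single E value, so ABC -> E holds.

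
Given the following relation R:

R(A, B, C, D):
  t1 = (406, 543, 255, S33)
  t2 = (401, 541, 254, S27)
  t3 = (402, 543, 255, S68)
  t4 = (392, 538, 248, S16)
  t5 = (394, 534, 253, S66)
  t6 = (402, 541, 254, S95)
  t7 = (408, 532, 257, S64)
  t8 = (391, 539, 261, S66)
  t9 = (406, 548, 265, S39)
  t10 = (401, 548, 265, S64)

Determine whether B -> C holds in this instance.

B=543: rows 1, 3 → C = 255, 255 ✓
B=541: rows 2, 6 → C = 254, 254 ✓
B=538: row 4 → C = 248 ✓
B=534: row 5 → C = 253 ✓
B=532: row 7 → C = 257 ✓
B=539: row 8 → C = 261 ✓
B=548: rows 9, 10 → C = 265, 265 ✓
Every B value is associated with a single C value, so B -> C holds.

Yes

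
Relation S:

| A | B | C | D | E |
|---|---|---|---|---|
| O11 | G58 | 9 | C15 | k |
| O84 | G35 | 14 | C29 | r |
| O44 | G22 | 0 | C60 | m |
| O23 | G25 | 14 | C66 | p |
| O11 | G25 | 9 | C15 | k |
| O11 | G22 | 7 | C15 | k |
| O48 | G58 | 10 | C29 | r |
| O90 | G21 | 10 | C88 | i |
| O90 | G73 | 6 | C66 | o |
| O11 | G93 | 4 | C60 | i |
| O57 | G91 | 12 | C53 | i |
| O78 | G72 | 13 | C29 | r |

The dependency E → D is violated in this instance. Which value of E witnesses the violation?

E=k: 3 rows → D = C15, C15, C15 ✓
E=r: 3 rows → D = C29, C29, C29 ✓
E=m: 1 row → D = C60 ✓
E=p: 1 row → D = C66 ✓
E=i: 3 rows → D takes values {C88, C60, C53} — violation
E=o: 1 row → D = C66 ✓
The only E value with inconsistent D is E=i.

i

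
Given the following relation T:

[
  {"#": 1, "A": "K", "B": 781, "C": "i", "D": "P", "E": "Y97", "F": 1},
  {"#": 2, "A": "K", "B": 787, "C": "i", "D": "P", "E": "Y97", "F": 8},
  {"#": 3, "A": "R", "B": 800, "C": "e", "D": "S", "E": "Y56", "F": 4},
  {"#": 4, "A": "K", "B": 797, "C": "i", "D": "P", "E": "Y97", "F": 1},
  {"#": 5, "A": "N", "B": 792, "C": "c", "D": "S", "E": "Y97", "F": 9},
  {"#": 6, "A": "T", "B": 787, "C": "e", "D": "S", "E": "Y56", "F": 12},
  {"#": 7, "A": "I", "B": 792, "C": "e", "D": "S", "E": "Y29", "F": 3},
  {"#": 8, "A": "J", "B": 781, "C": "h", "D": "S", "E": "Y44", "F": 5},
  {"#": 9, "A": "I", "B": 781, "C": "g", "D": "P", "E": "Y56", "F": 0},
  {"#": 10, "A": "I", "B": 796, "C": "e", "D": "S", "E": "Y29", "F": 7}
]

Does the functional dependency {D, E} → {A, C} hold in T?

No

(D=P, E=Y97): rows 1, 2, 4 → {A,C} = (K, i), (K, i), (K, i) ✓
(D=S, E=Y56): rows 3, 6 → {A,C} takes values {(R, e), (T, e)} — violation
(D=S, E=Y97): row 5 → {A,C} = (N, c) ✓
(D=S, E=Y29): rows 7, 10 → {A,C} = (I, e), (I, e) ✓
(D=S, E=Y44): row 8 → {A,C} = (J, h) ✓
(D=P, E=Y56): row 9 → {A,C} = (I, g) ✓
Two rows agree on {D, E} but differ on {A, C}, so {D, E} → {A, C} does not hold.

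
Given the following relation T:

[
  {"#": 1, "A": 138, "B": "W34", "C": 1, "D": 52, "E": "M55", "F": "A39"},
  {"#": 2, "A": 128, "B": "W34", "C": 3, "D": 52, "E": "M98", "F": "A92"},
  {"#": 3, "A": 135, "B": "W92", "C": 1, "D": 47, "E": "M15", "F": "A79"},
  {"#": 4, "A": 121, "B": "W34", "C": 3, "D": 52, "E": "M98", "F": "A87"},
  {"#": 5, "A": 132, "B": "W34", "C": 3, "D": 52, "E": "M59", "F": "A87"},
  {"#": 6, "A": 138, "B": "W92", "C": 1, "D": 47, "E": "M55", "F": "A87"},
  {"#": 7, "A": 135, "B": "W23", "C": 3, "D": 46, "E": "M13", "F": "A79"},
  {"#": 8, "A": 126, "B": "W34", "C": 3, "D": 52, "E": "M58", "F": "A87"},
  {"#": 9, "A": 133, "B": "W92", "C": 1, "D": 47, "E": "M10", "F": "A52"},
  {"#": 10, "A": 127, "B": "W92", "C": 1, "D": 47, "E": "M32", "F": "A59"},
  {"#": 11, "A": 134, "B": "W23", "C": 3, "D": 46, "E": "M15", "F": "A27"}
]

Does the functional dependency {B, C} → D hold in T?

(B=W34, C=1): row 1 → D = 52 ✓
(B=W34, C=3): rows 2, 4, 5, 8 → D = 52, 52, 52, 52 ✓
(B=W92, C=1): rows 3, 6, 9, 10 → D = 47, 47, 47, 47 ✓
(B=W23, C=3): rows 7, 11 → D = 46, 46 ✓
Every {B, C} value is associated with a single D value, so {B, C} → D holds.

Yes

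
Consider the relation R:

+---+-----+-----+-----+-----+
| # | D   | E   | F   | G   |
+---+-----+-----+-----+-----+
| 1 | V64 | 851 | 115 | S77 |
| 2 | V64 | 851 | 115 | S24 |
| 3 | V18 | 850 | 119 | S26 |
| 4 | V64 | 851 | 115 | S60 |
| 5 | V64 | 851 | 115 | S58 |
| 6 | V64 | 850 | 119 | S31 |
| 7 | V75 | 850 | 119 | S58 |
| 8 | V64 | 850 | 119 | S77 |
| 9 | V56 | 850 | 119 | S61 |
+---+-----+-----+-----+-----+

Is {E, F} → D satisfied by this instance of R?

No

(E=851, F=115): rows 1, 2, 4, 5 → D = V64, V64, V64, V64 ✓
(E=850, F=119): rows 3, 6, 7, 8, 9 → D takes values {V18, V64, V75, V56} — violation
Two rows agree on {E, F} but differ on D, so {E, F} → D does not hold.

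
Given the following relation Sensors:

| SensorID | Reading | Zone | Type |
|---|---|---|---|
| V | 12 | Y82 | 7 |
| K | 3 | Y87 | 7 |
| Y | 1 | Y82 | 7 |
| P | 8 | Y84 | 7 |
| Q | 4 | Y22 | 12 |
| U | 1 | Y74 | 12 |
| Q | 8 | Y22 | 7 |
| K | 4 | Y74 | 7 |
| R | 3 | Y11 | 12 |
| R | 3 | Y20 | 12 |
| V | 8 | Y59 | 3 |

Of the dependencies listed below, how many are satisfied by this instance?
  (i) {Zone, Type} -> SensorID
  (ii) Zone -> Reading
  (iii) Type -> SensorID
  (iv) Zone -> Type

(i) {Zone, Type} -> SensorID: (Zone=Y82, Type=7): 2 rows → SensorID takes values {V, Y} — violation — fails.
(ii) Zone -> Reading: Zone=Y82: 2 rows → Reading takes values {12, 1} — violation; Zone=Y22: 2 rows → Reading takes values {4, 8} — violation; Zone=Y74: 2 rows → Reading takes values {1, 4} — violation — fails.
(iii) Type -> SensorID: Type=7: 6 rows → SensorID takes values {V, K, Y, P, Q} — violation; Type=12: 4 rows → SensorID takes values {Q, U, R} — violation — fails.
(iv) Zone -> Type: Zone=Y22: 2 rows → Type takes values {12, 7} — violation; Zone=Y74: 2 rows → Type takes values {12, 7} — violation — fails.
None of the 4 dependencies hold.

0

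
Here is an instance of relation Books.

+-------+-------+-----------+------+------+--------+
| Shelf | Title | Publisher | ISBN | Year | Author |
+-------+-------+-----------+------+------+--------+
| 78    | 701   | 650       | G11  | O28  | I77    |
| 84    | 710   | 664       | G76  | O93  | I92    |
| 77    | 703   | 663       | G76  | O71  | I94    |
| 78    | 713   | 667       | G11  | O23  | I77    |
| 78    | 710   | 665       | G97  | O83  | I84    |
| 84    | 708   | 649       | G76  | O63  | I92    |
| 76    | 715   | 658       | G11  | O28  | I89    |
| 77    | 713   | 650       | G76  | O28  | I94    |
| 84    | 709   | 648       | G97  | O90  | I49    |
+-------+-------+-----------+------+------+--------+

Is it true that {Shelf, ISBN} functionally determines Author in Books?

Yes

(Shelf=78, ISBN=G11): 2 rows → Author = I77, I77 ✓
(Shelf=84, ISBN=G76): 2 rows → Author = I92, I92 ✓
(Shelf=77, ISBN=G76): 2 rows → Author = I94, I94 ✓
(Shelf=78, ISBN=G97): 1 row → Author = I84 ✓
(Shelf=76, ISBN=G11): 1 row → Author = I89 ✓
(Shelf=84, ISBN=G97): 1 row → Author = I49 ✓
Every {Shelf, ISBN} value is associated with a single Author value, so {Shelf, ISBN} -> Author holds.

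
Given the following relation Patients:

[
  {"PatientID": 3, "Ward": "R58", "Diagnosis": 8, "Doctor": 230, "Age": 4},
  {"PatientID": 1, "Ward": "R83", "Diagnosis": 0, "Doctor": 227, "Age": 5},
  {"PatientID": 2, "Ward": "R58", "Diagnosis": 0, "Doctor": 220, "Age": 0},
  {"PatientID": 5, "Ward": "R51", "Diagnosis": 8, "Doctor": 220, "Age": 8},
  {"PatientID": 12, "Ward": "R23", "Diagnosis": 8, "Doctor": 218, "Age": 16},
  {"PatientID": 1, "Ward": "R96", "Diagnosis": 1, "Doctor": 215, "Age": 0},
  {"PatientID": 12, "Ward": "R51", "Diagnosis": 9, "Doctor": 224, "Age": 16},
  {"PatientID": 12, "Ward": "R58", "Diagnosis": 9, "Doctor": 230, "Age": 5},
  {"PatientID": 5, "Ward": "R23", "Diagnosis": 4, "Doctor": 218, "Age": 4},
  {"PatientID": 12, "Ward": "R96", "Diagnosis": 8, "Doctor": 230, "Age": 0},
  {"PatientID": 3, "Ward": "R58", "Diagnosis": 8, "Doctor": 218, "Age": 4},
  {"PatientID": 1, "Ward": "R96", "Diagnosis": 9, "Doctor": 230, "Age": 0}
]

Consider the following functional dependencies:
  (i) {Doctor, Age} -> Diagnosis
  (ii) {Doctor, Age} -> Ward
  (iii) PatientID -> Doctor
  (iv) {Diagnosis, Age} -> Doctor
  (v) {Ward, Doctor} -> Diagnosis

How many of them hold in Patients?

(i) {Doctor, Age} -> Diagnosis: (Doctor=218, Age=4): 2 rows → Diagnosis takes values {4, 8} — violation; (Doctor=230, Age=0): 2 rows → Diagnosis takes values {8, 9} — violation — fails.
(ii) {Doctor, Age} -> Ward: (Doctor=218, Age=4): 2 rows → Ward takes values {R23, R58} — violation — fails.
(iii) PatientID -> Doctor: PatientID=3: 2 rows → Doctor takes values {230, 218} — violation; PatientID=1: 3 rows → Doctor takes values {227, 215, 230} — violation; PatientID=5: 2 rows → Doctor takes values {220, 218} — violation; PatientID=12: 4 rows → Doctor takes values {218, 224, 230} — violation — fails.
(iv) {Diagnosis, Age} -> Doctor: (Diagnosis=8, Age=4): 2 rows → Doctor takes values {230, 218} — violation — fails.
(v) {Ward, Doctor} -> Diagnosis: (Ward=R58, Doctor=230): 2 rows → Diagnosis takes values {8, 9} — violation; (Ward=R23, Doctor=218): 2 rows → Diagnosis takes values {8, 4} — violation; (Ward=R96, Doctor=230): 2 rows → Diagnosis takes values {8, 9} — violation — fails.
None of the 5 dependencies hold.

0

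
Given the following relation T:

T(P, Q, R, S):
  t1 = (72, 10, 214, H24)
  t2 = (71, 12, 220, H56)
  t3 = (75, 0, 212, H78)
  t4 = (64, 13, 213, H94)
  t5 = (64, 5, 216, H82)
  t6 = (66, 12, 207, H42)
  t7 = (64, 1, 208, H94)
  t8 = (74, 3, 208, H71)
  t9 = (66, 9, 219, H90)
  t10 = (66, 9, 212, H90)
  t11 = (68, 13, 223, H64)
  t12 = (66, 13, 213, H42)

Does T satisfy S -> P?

Yes

S=H24: row 1 → P = 72 ✓
S=H56: row 2 → P = 71 ✓
S=H78: row 3 → P = 75 ✓
S=H94: rows 4, 7 → P = 64, 64 ✓
S=H82: row 5 → P = 64 ✓
S=H42: rows 6, 12 → P = 66, 66 ✓
S=H71: row 8 → P = 74 ✓
S=H90: rows 9, 10 → P = 66, 66 ✓
S=H64: row 11 → P = 68 ✓
Every S value is associated with a single P value, so S -> P holds.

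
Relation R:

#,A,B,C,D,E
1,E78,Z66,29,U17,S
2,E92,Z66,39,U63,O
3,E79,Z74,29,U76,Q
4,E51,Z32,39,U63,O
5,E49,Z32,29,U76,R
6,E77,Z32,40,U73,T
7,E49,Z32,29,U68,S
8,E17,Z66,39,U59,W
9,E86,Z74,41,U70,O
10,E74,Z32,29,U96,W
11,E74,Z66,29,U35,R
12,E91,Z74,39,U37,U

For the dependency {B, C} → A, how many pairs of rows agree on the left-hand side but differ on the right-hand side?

(B=Z66, C=29): violating pairs (1,11) — 1 pair.
(B=Z66, C=39): violating pairs (2,8) — 1 pair.
(B=Z32, C=29): violating pairs (5,10), (7,10) — 2 pairs.

4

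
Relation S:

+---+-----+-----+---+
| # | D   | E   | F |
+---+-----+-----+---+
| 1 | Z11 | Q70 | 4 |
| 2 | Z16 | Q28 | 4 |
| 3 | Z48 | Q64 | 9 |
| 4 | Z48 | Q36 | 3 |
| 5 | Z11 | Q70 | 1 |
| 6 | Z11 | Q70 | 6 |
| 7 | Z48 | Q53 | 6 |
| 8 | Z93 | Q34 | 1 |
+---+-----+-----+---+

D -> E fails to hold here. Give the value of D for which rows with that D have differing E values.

D=Z11: rows 1, 5, 6 → E = Q70, Q70, Q70 ✓
D=Z16: row 2 → E = Q28 ✓
D=Z48: rows 3, 4, 7 → E takes values {Q64, Q36, Q53} — violation
D=Z93: row 8 → E = Q34 ✓
The only D value with inconsistent E is D=Z48.

Z48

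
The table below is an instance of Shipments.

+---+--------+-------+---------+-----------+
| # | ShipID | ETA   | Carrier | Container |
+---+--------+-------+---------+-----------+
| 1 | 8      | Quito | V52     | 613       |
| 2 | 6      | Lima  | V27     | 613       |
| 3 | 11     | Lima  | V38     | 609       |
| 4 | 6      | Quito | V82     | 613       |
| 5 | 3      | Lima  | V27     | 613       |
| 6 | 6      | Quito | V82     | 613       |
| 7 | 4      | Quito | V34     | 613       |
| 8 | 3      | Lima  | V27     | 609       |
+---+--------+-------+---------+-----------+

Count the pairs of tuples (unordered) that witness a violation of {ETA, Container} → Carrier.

(ETA=Quito, Container=613): violating pairs (1,4), (1,6), (1,7), (4,7), (6,7) — 5 pairs.
(ETA=Lima, Container=613): all 2 rows agree on Carrier — 0 pairs.
(ETA=Lima, Container=609): violating pairs (3,8) — 1 pair.

6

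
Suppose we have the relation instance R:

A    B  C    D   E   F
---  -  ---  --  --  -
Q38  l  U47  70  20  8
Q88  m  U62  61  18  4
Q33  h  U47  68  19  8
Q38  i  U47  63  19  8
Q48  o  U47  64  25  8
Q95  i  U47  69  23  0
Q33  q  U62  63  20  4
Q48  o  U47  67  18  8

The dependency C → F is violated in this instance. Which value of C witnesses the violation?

C=U47: 6 rows → F takes values {8, 0} — violation
C=U62: 2 rows → F = 4, 4 ✓
The only C value with inconsistent F is C=U47.

U47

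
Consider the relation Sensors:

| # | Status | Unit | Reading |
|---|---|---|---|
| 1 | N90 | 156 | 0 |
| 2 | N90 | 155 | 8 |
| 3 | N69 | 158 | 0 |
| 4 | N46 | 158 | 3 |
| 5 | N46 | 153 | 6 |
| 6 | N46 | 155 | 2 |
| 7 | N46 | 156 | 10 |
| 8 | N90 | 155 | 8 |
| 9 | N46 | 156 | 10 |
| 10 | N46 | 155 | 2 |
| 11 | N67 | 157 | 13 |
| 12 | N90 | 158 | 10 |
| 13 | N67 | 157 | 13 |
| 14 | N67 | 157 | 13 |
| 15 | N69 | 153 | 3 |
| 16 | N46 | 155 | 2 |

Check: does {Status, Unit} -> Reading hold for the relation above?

Yes

(Status=N90, Unit=156): row 1 → Reading = 0 ✓
(Status=N90, Unit=155): rows 2, 8 → Reading = 8, 8 ✓
(Status=N69, Unit=158): row 3 → Reading = 0 ✓
(Status=N46, Unit=158): row 4 → Reading = 3 ✓
(Status=N46, Unit=153): row 5 → Reading = 6 ✓
(Status=N46, Unit=155): rows 6, 10, 16 → Reading = 2, 2, 2 ✓
(Status=N46, Unit=156): rows 7, 9 → Reading = 10, 10 ✓
(Status=N67, Unit=157): rows 11, 13, 14 → Reading = 13, 13, 13 ✓
(Status=N90, Unit=158): row 12 → Reading = 10 ✓
(Status=N69, Unit=153): row 15 → Reading = 3 ✓
Every {Status, Unit} value is associated with a single Reading value, so {Status, Unit} -> Reading holds.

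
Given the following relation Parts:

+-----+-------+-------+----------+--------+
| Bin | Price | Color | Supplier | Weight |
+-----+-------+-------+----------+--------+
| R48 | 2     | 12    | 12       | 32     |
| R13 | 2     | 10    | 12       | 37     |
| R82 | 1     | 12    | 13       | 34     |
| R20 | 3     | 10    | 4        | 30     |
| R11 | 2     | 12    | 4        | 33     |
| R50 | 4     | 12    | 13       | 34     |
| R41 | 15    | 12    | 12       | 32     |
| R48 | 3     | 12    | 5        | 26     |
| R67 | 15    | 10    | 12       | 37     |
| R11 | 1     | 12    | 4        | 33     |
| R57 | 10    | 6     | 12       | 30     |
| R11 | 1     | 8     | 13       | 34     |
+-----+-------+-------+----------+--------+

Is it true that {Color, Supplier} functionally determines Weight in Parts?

(Color=12, Supplier=12): 2 rows → Weight = 32, 32 ✓
(Color=10, Supplier=12): 2 rows → Weight = 37, 37 ✓
(Color=12, Supplier=13): 2 rows → Weight = 34, 34 ✓
(Color=10, Supplier=4): 1 row → Weight = 30 ✓
(Color=12, Supplier=4): 2 rows → Weight = 33, 33 ✓
(Color=12, Supplier=5): 1 row → Weight = 26 ✓
(Color=6, Supplier=12): 1 row → Weight = 30 ✓
(Color=8, Supplier=13): 1 row → Weight = 34 ✓
Every {Color, Supplier} value is associated with a single Weight value, so {Color, Supplier} -> Weight holds.

Yes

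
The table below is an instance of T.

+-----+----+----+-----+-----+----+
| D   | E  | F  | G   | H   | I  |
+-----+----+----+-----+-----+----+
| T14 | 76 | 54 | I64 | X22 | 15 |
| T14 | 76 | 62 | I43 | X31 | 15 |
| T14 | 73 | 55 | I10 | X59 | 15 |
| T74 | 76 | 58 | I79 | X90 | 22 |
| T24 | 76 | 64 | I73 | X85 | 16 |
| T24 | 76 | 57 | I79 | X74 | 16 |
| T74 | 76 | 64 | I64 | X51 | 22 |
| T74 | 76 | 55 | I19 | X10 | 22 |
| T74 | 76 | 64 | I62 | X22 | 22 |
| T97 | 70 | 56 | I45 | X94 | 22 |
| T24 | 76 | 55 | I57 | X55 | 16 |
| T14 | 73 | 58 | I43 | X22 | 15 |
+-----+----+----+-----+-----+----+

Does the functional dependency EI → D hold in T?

(E=76, I=15): 2 rows → D = T14, T14 ✓
(E=73, I=15): 2 rows → D = T14, T14 ✓
(E=76, I=22): 4 rows → D = T74, T74, T74, T74 ✓
(E=76, I=16): 3 rows → D = T24, T24, T24 ✓
(E=70, I=22): 1 row → D = T97 ✓
Every EI value is associated with a single D value, so EI → D holds.

Yes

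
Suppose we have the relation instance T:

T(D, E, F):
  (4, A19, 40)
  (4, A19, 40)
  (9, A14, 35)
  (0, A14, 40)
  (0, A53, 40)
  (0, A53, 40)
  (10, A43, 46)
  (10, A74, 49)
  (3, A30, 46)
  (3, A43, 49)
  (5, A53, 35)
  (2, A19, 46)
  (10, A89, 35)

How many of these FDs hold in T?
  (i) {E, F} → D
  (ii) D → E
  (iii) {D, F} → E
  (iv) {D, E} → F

(i) {E, F} → D: every LHS value maps to a single RHS value — holds.
(ii) D → E: D=0: 3 rows → E takes values {A14, A53} — violation; D=10: 3 rows → E takes values {A43, A74, A89} — violation; D=3: 2 rows → E takes values {A30, A43} — violation — fails.
(iii) {D, F} → E: (D=0, F=40): 3 rows → E takes values {A14, A53} — violation — fails.
(iv) {D, E} → F: every LHS value maps to a single RHS value — holds.
2 of the 4 dependencies hold.

2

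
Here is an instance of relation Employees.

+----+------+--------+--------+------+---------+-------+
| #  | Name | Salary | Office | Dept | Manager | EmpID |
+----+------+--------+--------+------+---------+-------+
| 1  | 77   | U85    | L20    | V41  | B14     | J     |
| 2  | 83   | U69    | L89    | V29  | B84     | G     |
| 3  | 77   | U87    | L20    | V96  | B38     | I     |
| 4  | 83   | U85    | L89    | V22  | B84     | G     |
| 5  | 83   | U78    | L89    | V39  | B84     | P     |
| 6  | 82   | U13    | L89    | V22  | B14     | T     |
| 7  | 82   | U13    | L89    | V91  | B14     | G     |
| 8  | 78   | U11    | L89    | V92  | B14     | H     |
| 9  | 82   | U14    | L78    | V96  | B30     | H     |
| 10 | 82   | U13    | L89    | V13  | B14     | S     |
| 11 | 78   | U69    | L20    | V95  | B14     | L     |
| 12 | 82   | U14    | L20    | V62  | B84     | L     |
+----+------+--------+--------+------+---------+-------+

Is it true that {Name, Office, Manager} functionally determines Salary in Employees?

No

(Name=77, Office=L20, Manager=B14): row 1 → Salary = U85 ✓
(Name=83, Office=L89, Manager=B84): rows 2, 4, 5 → Salary takes values {U69, U85, U78} — violation
(Name=77, Office=L20, Manager=B38): row 3 → Salary = U87 ✓
(Name=82, Office=L89, Manager=B14): rows 6, 7, 10 → Salary = U13, U13, U13 ✓
(Name=78, Office=L89, Manager=B14): row 8 → Salary = U11 ✓
(Name=82, Office=L78, Manager=B30): row 9 → Salary = U14 ✓
(Name=78, Office=L20, Manager=B14): row 11 → Salary = U69 ✓
(Name=82, Office=L20, Manager=B84): row 12 → Salary = U14 ✓
Two rows agree on {Name, Office, Manager} but differ on Salary, so {Name, Office, Manager} → Salary does not hold.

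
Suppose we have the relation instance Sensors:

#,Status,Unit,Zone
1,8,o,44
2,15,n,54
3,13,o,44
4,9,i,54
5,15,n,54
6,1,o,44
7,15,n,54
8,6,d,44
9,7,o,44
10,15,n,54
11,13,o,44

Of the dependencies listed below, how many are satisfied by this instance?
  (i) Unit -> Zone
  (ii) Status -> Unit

(i) Unit -> Zone: every LHS value maps to a single RHS value — holds.
(ii) Status -> Unit: every LHS value maps to a single RHS value — holds.
2 of the 2 dependencies hold.

2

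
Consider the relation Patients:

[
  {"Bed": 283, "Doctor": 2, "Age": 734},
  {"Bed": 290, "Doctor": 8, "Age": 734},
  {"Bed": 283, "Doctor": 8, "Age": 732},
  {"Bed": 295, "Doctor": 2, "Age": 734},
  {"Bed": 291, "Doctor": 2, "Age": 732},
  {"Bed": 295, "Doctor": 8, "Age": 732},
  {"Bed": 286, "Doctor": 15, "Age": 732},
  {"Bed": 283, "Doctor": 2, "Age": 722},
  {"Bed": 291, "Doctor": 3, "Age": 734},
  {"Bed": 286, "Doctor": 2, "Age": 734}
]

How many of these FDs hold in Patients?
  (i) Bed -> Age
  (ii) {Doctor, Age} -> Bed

(i) Bed -> Age: Bed=283: 3 rows → Age takes values {734, 732, 722} — violation; Bed=295: 2 rows → Age takes values {734, 732} — violation; Bed=291: 2 rows → Age takes values {732, 734} — violation; Bed=286: 2 rows → Age takes values {732, 734} — violation — fails.
(ii) {Doctor, Age} -> Bed: (Doctor=2, Age=734): 3 rows → Bed takes values {283, 295, 286} — violation; (Doctor=8, Age=732): 2 rows → Bed takes values {283, 295} — violation — fails.
None of the 2 dependencies hold.

0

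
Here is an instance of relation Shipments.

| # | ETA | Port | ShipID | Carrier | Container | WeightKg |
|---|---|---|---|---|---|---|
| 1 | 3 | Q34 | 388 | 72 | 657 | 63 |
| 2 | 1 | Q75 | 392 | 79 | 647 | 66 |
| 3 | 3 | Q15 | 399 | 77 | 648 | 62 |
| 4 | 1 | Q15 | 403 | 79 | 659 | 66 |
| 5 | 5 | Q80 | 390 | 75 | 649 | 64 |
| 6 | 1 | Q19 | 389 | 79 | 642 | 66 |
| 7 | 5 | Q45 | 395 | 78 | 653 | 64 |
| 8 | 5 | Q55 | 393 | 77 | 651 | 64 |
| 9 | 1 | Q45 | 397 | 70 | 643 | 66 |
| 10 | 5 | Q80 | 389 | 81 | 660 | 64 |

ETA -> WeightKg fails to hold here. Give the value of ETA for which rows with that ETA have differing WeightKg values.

3

ETA=3: rows 1, 3 → WeightKg takes values {63, 62} — violation
ETA=1: rows 2, 4, 6, 9 → WeightKg = 66, 66, 66, 66 ✓
ETA=5: rows 5, 7, 8, 10 → WeightKg = 64, 64, 64, 64 ✓
The only ETA value with inconsistent WeightKg is ETA=3.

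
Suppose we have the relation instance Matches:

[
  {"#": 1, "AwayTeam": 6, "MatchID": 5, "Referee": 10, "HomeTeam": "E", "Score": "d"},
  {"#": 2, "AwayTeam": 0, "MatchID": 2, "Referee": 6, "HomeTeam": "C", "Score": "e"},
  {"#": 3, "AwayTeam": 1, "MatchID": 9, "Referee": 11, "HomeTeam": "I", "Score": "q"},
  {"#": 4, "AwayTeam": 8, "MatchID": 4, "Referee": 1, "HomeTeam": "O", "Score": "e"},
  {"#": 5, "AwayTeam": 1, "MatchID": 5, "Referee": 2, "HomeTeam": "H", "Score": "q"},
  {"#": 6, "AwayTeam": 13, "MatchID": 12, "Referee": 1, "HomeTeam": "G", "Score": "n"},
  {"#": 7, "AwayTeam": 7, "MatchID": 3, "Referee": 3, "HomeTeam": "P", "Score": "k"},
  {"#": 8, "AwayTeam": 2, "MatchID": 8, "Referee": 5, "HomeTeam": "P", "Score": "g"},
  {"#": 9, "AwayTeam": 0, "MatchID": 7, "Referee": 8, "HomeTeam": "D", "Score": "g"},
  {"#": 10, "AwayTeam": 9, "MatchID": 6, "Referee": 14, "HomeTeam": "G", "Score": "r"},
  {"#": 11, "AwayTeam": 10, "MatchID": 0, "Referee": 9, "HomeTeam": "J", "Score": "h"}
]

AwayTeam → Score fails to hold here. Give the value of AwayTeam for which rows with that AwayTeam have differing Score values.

0

AwayTeam=6: row 1 → Score = d ✓
AwayTeam=0: rows 2, 9 → Score takes values {e, g} — violation
AwayTeam=1: rows 3, 5 → Score = q, q ✓
AwayTeam=8: row 4 → Score = e ✓
AwayTeam=13: row 6 → Score = n ✓
AwayTeam=7: row 7 → Score = k ✓
AwayTeam=2: row 8 → Score = g ✓
AwayTeam=9: row 10 → Score = r ✓
AwayTeam=10: row 11 → Score = h ✓
The only AwayTeam value with inconsistent Score is AwayTeam=0.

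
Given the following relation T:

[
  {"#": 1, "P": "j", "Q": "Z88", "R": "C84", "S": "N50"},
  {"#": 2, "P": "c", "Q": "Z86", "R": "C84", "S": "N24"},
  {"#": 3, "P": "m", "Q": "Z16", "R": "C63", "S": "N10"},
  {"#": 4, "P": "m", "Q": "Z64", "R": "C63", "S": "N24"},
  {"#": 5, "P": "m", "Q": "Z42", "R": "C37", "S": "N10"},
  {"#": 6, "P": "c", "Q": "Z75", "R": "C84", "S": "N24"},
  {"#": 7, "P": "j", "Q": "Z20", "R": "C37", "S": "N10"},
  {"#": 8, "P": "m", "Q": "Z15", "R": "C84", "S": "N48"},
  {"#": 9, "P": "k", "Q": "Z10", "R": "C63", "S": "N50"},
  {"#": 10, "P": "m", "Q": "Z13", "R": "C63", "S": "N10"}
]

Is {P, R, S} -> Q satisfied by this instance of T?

No

(P=j, R=C84, S=N50): row 1 → Q = Z88 ✓
(P=c, R=C84, S=N24): rows 2, 6 → Q takes values {Z86, Z75} — violation
(P=m, R=C63, S=N10): rows 3, 10 → Q takes values {Z16, Z13} — violation
(P=m, R=C63, S=N24): row 4 → Q = Z64 ✓
(P=m, R=C37, S=N10): row 5 → Q = Z42 ✓
(P=j, R=C37, S=N10): row 7 → Q = Z20 ✓
(P=m, R=C84, S=N48): row 8 → Q = Z15 ✓
(P=k, R=C63, S=N50): row 9 → Q = Z10 ✓
Two rows agree on {P, R, S} but differ on Q, so {P, R, S} -> Q does not hold.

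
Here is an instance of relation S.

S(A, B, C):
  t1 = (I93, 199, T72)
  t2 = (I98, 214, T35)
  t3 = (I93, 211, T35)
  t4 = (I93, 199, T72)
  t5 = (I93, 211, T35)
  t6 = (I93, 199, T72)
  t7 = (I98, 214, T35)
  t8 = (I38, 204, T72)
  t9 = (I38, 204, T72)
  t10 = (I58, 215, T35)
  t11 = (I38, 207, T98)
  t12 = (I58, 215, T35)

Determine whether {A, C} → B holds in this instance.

(A=I93, C=T72): rows 1, 4, 6 → B = 199, 199, 199 ✓
(A=I98, C=T35): rows 2, 7 → B = 214, 214 ✓
(A=I93, C=T35): rows 3, 5 → B = 211, 211 ✓
(A=I38, C=T72): rows 8, 9 → B = 204, 204 ✓
(A=I58, C=T35): rows 10, 12 → B = 215, 215 ✓
(A=I38, C=T98): row 11 → B = 207 ✓
Every {A, C} value is associated with a single B value, so {A, C} → B holds.

Yes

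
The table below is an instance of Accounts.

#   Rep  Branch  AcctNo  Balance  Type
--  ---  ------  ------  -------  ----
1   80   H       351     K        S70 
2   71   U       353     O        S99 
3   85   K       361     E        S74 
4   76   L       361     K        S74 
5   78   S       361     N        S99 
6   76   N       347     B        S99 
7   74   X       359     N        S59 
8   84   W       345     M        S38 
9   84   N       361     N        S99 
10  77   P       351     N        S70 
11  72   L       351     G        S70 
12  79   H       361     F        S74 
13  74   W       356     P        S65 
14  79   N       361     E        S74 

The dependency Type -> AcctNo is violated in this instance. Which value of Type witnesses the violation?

S99

Type=S70: rows 1, 10, 11 → AcctNo = 351, 351, 351 ✓
Type=S99: rows 2, 5, 6, 9 → AcctNo takes values {353, 361, 347} — violation
Type=S74: rows 3, 4, 12, 14 → AcctNo = 361, 361, 361, 361 ✓
Type=S59: row 7 → AcctNo = 359 ✓
Type=S38: row 8 → AcctNo = 345 ✓
Type=S65: row 13 → AcctNo = 356 ✓
The only Type value with inconsistent AcctNo is Type=S99.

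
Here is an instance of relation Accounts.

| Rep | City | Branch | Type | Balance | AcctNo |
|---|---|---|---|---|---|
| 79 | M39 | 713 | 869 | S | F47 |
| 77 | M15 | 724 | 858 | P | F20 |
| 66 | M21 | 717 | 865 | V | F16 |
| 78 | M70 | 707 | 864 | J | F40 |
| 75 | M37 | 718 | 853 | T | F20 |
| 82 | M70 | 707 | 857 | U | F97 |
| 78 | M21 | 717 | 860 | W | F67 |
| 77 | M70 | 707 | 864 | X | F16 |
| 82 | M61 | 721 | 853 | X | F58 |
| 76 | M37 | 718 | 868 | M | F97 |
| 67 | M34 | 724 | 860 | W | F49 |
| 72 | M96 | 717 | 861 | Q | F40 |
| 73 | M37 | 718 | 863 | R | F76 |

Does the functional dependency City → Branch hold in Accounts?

Yes

City=M39: 1 row → Branch = 713 ✓
City=M15: 1 row → Branch = 724 ✓
City=M21: 2 rows → Branch = 717, 717 ✓
City=M70: 3 rows → Branch = 707, 707, 707 ✓
City=M37: 3 rows → Branch = 718, 718, 718 ✓
City=M61: 1 row → Branch = 721 ✓
City=M34: 1 row → Branch = 724 ✓
City=M96: 1 row → Branch = 717 ✓
Every City value is associated with a single Branch value, so City → Branch holds.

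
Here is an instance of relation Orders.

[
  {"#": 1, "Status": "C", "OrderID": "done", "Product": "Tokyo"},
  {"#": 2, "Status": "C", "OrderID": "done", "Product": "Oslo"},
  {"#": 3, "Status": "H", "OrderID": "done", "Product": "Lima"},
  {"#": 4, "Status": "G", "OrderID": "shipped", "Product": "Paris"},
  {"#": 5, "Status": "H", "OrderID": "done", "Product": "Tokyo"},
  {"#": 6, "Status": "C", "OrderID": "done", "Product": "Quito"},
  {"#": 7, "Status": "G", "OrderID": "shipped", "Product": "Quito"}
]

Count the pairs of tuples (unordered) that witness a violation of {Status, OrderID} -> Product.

5

(Status=C, OrderID=done): violating pairs (1,2), (1,6), (2,6) — 3 pairs.
(Status=H, OrderID=done): violating pairs (3,5) — 1 pair.
(Status=G, OrderID=shipped): violating pairs (4,7) — 1 pair.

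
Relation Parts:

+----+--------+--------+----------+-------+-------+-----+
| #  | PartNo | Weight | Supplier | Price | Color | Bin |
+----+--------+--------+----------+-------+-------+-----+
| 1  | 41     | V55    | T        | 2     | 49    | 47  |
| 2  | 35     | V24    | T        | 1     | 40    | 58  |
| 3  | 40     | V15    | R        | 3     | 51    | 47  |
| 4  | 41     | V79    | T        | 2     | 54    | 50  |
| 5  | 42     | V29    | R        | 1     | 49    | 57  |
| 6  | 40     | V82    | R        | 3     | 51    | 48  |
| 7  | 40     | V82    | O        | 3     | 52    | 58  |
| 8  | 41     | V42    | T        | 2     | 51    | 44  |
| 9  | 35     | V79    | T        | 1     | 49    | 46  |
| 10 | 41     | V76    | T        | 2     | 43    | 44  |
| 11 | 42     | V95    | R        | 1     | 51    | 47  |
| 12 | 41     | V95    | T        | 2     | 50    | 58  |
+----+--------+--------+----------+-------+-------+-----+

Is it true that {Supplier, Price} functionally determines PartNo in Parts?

Yes

(Supplier=T, Price=2): rows 1, 4, 8, 10, 12 → PartNo = 41, 41, 41, 41, 41 ✓
(Supplier=T, Price=1): rows 2, 9 → PartNo = 35, 35 ✓
(Supplier=R, Price=3): rows 3, 6 → PartNo = 40, 40 ✓
(Supplier=R, Price=1): rows 5, 11 → PartNo = 42, 42 ✓
(Supplier=O, Price=3): row 7 → PartNo = 40 ✓
Every {Supplier, Price} value is associated with a single PartNo value, so {Supplier, Price} → PartNo holds.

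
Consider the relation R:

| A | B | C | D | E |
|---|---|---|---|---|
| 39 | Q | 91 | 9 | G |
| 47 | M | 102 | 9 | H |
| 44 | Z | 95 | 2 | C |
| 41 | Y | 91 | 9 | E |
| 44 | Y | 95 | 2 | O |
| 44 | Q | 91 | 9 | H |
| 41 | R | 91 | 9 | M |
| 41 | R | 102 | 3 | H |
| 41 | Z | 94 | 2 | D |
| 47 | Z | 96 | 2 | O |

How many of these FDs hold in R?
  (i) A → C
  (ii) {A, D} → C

1

(i) A → C: A=47: 2 rows → C takes values {102, 96} — violation; A=44: 3 rows → C takes values {95, 91} — violation; A=41: 4 rows → C takes values {91, 102, 94} — violation — fails.
(ii) {A, D} → C: every LHS value maps to a single RHS value — holds.
1 of the 2 dependencies holds.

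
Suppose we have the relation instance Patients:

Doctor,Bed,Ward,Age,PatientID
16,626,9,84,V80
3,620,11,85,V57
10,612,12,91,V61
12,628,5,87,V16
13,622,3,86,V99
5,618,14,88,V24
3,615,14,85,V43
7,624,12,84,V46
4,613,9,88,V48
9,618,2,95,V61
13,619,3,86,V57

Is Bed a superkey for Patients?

No

Two distinct rows share Bed=618, so Bed does not determine every attribute — not a superkey.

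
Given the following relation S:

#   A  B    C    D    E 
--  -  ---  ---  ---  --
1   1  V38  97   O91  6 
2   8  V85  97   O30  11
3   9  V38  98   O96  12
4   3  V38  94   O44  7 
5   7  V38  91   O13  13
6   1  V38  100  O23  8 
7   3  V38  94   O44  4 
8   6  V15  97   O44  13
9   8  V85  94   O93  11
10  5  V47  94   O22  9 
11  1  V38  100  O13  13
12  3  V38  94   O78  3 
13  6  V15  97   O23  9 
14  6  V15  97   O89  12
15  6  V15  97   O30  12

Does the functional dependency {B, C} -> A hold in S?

(B=V38, C=97): row 1 → A = 1 ✓
(B=V85, C=97): row 2 → A = 8 ✓
(B=V38, C=98): row 3 → A = 9 ✓
(B=V38, C=94): rows 4, 7, 12 → A = 3, 3, 3 ✓
(B=V38, C=91): row 5 → A = 7 ✓
(B=V38, C=100): rows 6, 11 → A = 1, 1 ✓
(B=V15, C=97): rows 8, 13, 14, 15 → A = 6, 6, 6, 6 ✓
(B=V85, C=94): row 9 → A = 8 ✓
(B=V47, C=94): row 10 → A = 5 ✓
Every {B, C} value is associated with a single A value, so {B, C} -> A holds.

Yes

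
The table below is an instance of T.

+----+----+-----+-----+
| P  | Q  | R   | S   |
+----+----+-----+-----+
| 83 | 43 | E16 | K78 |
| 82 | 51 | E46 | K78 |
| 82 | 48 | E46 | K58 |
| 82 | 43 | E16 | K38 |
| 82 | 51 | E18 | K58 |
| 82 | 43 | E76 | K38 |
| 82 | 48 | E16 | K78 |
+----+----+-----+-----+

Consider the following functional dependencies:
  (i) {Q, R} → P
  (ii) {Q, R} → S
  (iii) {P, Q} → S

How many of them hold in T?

0

(i) {Q, R} → P: (Q=43, R=E16): 2 rows → P takes values {83, 82} — violation — fails.
(ii) {Q, R} → S: (Q=43, R=E16): 2 rows → S takes values {K78, K38} — violation — fails.
(iii) {P, Q} → S: (P=82, Q=51): 2 rows → S takes values {K78, K58} — violation; (P=82, Q=48): 2 rows → S takes values {K58, K78} — violation — fails.
None of the 3 dependencies hold.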